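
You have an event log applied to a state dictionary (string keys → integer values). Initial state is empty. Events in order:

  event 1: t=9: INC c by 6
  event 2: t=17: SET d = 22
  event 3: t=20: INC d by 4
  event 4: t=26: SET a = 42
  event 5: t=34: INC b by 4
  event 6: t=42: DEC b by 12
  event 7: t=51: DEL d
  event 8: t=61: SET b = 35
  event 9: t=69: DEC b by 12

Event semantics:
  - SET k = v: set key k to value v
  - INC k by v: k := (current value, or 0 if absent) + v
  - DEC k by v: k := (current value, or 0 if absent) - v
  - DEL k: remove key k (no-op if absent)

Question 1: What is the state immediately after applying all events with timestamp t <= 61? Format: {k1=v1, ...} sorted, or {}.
Apply events with t <= 61 (8 events):
  after event 1 (t=9: INC c by 6): {c=6}
  after event 2 (t=17: SET d = 22): {c=6, d=22}
  after event 3 (t=20: INC d by 4): {c=6, d=26}
  after event 4 (t=26: SET a = 42): {a=42, c=6, d=26}
  after event 5 (t=34: INC b by 4): {a=42, b=4, c=6, d=26}
  after event 6 (t=42: DEC b by 12): {a=42, b=-8, c=6, d=26}
  after event 7 (t=51: DEL d): {a=42, b=-8, c=6}
  after event 8 (t=61: SET b = 35): {a=42, b=35, c=6}

Answer: {a=42, b=35, c=6}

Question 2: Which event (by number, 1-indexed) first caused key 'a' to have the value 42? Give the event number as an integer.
Looking for first event where a becomes 42:
  event 4: a (absent) -> 42  <-- first match

Answer: 4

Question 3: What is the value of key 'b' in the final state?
Track key 'b' through all 9 events:
  event 1 (t=9: INC c by 6): b unchanged
  event 2 (t=17: SET d = 22): b unchanged
  event 3 (t=20: INC d by 4): b unchanged
  event 4 (t=26: SET a = 42): b unchanged
  event 5 (t=34: INC b by 4): b (absent) -> 4
  event 6 (t=42: DEC b by 12): b 4 -> -8
  event 7 (t=51: DEL d): b unchanged
  event 8 (t=61: SET b = 35): b -8 -> 35
  event 9 (t=69: DEC b by 12): b 35 -> 23
Final: b = 23

Answer: 23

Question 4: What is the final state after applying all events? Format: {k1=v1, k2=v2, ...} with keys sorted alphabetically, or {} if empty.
  after event 1 (t=9: INC c by 6): {c=6}
  after event 2 (t=17: SET d = 22): {c=6, d=22}
  after event 3 (t=20: INC d by 4): {c=6, d=26}
  after event 4 (t=26: SET a = 42): {a=42, c=6, d=26}
  after event 5 (t=34: INC b by 4): {a=42, b=4, c=6, d=26}
  after event 6 (t=42: DEC b by 12): {a=42, b=-8, c=6, d=26}
  after event 7 (t=51: DEL d): {a=42, b=-8, c=6}
  after event 8 (t=61: SET b = 35): {a=42, b=35, c=6}
  after event 9 (t=69: DEC b by 12): {a=42, b=23, c=6}

Answer: {a=42, b=23, c=6}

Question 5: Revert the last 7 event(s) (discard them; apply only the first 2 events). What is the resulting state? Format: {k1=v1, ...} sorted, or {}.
Keep first 2 events (discard last 7):
  after event 1 (t=9: INC c by 6): {c=6}
  after event 2 (t=17: SET d = 22): {c=6, d=22}

Answer: {c=6, d=22}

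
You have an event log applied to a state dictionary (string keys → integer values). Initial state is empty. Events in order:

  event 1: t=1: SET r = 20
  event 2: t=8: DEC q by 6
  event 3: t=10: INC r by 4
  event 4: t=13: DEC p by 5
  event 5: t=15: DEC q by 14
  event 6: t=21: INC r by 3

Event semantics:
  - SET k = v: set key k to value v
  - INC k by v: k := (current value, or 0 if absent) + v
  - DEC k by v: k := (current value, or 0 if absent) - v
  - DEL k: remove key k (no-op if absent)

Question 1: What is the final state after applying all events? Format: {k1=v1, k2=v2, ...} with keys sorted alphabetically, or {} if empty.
  after event 1 (t=1: SET r = 20): {r=20}
  after event 2 (t=8: DEC q by 6): {q=-6, r=20}
  after event 3 (t=10: INC r by 4): {q=-6, r=24}
  after event 4 (t=13: DEC p by 5): {p=-5, q=-6, r=24}
  after event 5 (t=15: DEC q by 14): {p=-5, q=-20, r=24}
  after event 6 (t=21: INC r by 3): {p=-5, q=-20, r=27}

Answer: {p=-5, q=-20, r=27}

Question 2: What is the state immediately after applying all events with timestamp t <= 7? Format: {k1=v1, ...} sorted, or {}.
Apply events with t <= 7 (1 events):
  after event 1 (t=1: SET r = 20): {r=20}

Answer: {r=20}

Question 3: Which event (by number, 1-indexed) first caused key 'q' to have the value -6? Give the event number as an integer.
Looking for first event where q becomes -6:
  event 2: q (absent) -> -6  <-- first match

Answer: 2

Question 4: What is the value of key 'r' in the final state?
Track key 'r' through all 6 events:
  event 1 (t=1: SET r = 20): r (absent) -> 20
  event 2 (t=8: DEC q by 6): r unchanged
  event 3 (t=10: INC r by 4): r 20 -> 24
  event 4 (t=13: DEC p by 5): r unchanged
  event 5 (t=15: DEC q by 14): r unchanged
  event 6 (t=21: INC r by 3): r 24 -> 27
Final: r = 27

Answer: 27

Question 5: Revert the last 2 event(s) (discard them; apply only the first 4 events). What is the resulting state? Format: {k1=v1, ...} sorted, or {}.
Answer: {p=-5, q=-6, r=24}

Derivation:
Keep first 4 events (discard last 2):
  after event 1 (t=1: SET r = 20): {r=20}
  after event 2 (t=8: DEC q by 6): {q=-6, r=20}
  after event 3 (t=10: INC r by 4): {q=-6, r=24}
  after event 4 (t=13: DEC p by 5): {p=-5, q=-6, r=24}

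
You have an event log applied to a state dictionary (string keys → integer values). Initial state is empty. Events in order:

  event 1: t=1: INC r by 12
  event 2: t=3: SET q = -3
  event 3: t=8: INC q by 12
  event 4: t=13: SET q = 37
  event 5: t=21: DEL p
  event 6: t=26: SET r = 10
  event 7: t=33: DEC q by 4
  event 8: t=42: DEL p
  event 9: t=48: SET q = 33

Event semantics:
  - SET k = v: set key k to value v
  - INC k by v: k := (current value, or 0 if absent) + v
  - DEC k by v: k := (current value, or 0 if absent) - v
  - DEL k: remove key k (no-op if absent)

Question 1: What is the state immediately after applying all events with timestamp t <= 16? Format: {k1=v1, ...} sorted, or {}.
Answer: {q=37, r=12}

Derivation:
Apply events with t <= 16 (4 events):
  after event 1 (t=1: INC r by 12): {r=12}
  after event 2 (t=3: SET q = -3): {q=-3, r=12}
  after event 3 (t=8: INC q by 12): {q=9, r=12}
  after event 4 (t=13: SET q = 37): {q=37, r=12}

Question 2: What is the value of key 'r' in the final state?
Answer: 10

Derivation:
Track key 'r' through all 9 events:
  event 1 (t=1: INC r by 12): r (absent) -> 12
  event 2 (t=3: SET q = -3): r unchanged
  event 3 (t=8: INC q by 12): r unchanged
  event 4 (t=13: SET q = 37): r unchanged
  event 5 (t=21: DEL p): r unchanged
  event 6 (t=26: SET r = 10): r 12 -> 10
  event 7 (t=33: DEC q by 4): r unchanged
  event 8 (t=42: DEL p): r unchanged
  event 9 (t=48: SET q = 33): r unchanged
Final: r = 10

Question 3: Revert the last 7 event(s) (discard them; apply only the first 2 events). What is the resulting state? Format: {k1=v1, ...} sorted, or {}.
Answer: {q=-3, r=12}

Derivation:
Keep first 2 events (discard last 7):
  after event 1 (t=1: INC r by 12): {r=12}
  after event 2 (t=3: SET q = -3): {q=-3, r=12}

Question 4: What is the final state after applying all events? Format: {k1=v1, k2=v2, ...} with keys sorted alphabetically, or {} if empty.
Answer: {q=33, r=10}

Derivation:
  after event 1 (t=1: INC r by 12): {r=12}
  after event 2 (t=3: SET q = -3): {q=-3, r=12}
  after event 3 (t=8: INC q by 12): {q=9, r=12}
  after event 4 (t=13: SET q = 37): {q=37, r=12}
  after event 5 (t=21: DEL p): {q=37, r=12}
  after event 6 (t=26: SET r = 10): {q=37, r=10}
  after event 7 (t=33: DEC q by 4): {q=33, r=10}
  after event 8 (t=42: DEL p): {q=33, r=10}
  after event 9 (t=48: SET q = 33): {q=33, r=10}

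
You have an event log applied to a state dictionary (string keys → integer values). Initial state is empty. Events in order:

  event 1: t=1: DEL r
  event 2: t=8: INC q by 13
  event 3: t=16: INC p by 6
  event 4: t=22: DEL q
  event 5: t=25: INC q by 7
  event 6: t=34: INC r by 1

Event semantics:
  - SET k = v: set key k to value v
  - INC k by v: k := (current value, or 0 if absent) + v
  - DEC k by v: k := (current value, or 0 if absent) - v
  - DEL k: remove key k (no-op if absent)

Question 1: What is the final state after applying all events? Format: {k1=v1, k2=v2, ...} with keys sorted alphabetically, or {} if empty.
  after event 1 (t=1: DEL r): {}
  after event 2 (t=8: INC q by 13): {q=13}
  after event 3 (t=16: INC p by 6): {p=6, q=13}
  after event 4 (t=22: DEL q): {p=6}
  after event 5 (t=25: INC q by 7): {p=6, q=7}
  after event 6 (t=34: INC r by 1): {p=6, q=7, r=1}

Answer: {p=6, q=7, r=1}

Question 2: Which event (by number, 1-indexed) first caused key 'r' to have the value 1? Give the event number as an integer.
Answer: 6

Derivation:
Looking for first event where r becomes 1:
  event 6: r (absent) -> 1  <-- first match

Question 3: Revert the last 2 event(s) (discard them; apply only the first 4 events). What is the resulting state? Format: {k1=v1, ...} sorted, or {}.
Answer: {p=6}

Derivation:
Keep first 4 events (discard last 2):
  after event 1 (t=1: DEL r): {}
  after event 2 (t=8: INC q by 13): {q=13}
  after event 3 (t=16: INC p by 6): {p=6, q=13}
  after event 4 (t=22: DEL q): {p=6}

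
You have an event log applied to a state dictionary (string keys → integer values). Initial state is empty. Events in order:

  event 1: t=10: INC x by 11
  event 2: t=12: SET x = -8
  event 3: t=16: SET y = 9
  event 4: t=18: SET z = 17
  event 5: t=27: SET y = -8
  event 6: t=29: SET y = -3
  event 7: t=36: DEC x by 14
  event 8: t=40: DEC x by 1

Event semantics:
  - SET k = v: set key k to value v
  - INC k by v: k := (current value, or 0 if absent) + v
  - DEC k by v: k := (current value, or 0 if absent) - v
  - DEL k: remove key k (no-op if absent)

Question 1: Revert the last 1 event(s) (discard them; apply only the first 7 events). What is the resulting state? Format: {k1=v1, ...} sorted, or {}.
Answer: {x=-22, y=-3, z=17}

Derivation:
Keep first 7 events (discard last 1):
  after event 1 (t=10: INC x by 11): {x=11}
  after event 2 (t=12: SET x = -8): {x=-8}
  after event 3 (t=16: SET y = 9): {x=-8, y=9}
  after event 4 (t=18: SET z = 17): {x=-8, y=9, z=17}
  after event 5 (t=27: SET y = -8): {x=-8, y=-8, z=17}
  after event 6 (t=29: SET y = -3): {x=-8, y=-3, z=17}
  after event 7 (t=36: DEC x by 14): {x=-22, y=-3, z=17}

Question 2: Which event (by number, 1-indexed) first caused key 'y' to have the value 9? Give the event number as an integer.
Looking for first event where y becomes 9:
  event 3: y (absent) -> 9  <-- first match

Answer: 3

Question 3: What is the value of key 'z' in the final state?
Track key 'z' through all 8 events:
  event 1 (t=10: INC x by 11): z unchanged
  event 2 (t=12: SET x = -8): z unchanged
  event 3 (t=16: SET y = 9): z unchanged
  event 4 (t=18: SET z = 17): z (absent) -> 17
  event 5 (t=27: SET y = -8): z unchanged
  event 6 (t=29: SET y = -3): z unchanged
  event 7 (t=36: DEC x by 14): z unchanged
  event 8 (t=40: DEC x by 1): z unchanged
Final: z = 17

Answer: 17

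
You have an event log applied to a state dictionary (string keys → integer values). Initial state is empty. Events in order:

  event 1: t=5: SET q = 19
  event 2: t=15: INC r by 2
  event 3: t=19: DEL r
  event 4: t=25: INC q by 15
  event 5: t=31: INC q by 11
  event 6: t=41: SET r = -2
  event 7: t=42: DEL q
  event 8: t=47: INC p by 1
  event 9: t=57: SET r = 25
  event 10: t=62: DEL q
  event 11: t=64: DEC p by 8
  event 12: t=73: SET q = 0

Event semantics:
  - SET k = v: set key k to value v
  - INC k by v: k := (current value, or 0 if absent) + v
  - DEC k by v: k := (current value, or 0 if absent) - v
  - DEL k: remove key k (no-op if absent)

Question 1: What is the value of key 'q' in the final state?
Answer: 0

Derivation:
Track key 'q' through all 12 events:
  event 1 (t=5: SET q = 19): q (absent) -> 19
  event 2 (t=15: INC r by 2): q unchanged
  event 3 (t=19: DEL r): q unchanged
  event 4 (t=25: INC q by 15): q 19 -> 34
  event 5 (t=31: INC q by 11): q 34 -> 45
  event 6 (t=41: SET r = -2): q unchanged
  event 7 (t=42: DEL q): q 45 -> (absent)
  event 8 (t=47: INC p by 1): q unchanged
  event 9 (t=57: SET r = 25): q unchanged
  event 10 (t=62: DEL q): q (absent) -> (absent)
  event 11 (t=64: DEC p by 8): q unchanged
  event 12 (t=73: SET q = 0): q (absent) -> 0
Final: q = 0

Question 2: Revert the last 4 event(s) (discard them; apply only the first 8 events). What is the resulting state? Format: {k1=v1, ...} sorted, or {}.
Keep first 8 events (discard last 4):
  after event 1 (t=5: SET q = 19): {q=19}
  after event 2 (t=15: INC r by 2): {q=19, r=2}
  after event 3 (t=19: DEL r): {q=19}
  after event 4 (t=25: INC q by 15): {q=34}
  after event 5 (t=31: INC q by 11): {q=45}
  after event 6 (t=41: SET r = -2): {q=45, r=-2}
  after event 7 (t=42: DEL q): {r=-2}
  after event 8 (t=47: INC p by 1): {p=1, r=-2}

Answer: {p=1, r=-2}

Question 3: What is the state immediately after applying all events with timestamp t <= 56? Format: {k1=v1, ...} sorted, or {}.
Answer: {p=1, r=-2}

Derivation:
Apply events with t <= 56 (8 events):
  after event 1 (t=5: SET q = 19): {q=19}
  after event 2 (t=15: INC r by 2): {q=19, r=2}
  after event 3 (t=19: DEL r): {q=19}
  after event 4 (t=25: INC q by 15): {q=34}
  after event 5 (t=31: INC q by 11): {q=45}
  after event 6 (t=41: SET r = -2): {q=45, r=-2}
  after event 7 (t=42: DEL q): {r=-2}
  after event 8 (t=47: INC p by 1): {p=1, r=-2}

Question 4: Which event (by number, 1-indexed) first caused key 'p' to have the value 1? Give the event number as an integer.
Looking for first event where p becomes 1:
  event 8: p (absent) -> 1  <-- first match

Answer: 8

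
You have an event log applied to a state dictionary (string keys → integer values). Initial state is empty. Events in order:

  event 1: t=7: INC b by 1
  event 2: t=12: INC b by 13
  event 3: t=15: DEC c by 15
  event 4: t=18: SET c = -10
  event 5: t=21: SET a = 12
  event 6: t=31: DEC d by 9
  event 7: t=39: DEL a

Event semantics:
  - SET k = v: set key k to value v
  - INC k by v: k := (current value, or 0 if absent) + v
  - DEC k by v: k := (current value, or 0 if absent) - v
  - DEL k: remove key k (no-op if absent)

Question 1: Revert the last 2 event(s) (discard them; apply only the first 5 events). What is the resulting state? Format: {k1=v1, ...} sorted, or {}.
Answer: {a=12, b=14, c=-10}

Derivation:
Keep first 5 events (discard last 2):
  after event 1 (t=7: INC b by 1): {b=1}
  after event 2 (t=12: INC b by 13): {b=14}
  after event 3 (t=15: DEC c by 15): {b=14, c=-15}
  after event 4 (t=18: SET c = -10): {b=14, c=-10}
  after event 5 (t=21: SET a = 12): {a=12, b=14, c=-10}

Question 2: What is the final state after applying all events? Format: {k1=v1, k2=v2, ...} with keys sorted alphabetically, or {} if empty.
  after event 1 (t=7: INC b by 1): {b=1}
  after event 2 (t=12: INC b by 13): {b=14}
  after event 3 (t=15: DEC c by 15): {b=14, c=-15}
  after event 4 (t=18: SET c = -10): {b=14, c=-10}
  after event 5 (t=21: SET a = 12): {a=12, b=14, c=-10}
  after event 6 (t=31: DEC d by 9): {a=12, b=14, c=-10, d=-9}
  after event 7 (t=39: DEL a): {b=14, c=-10, d=-9}

Answer: {b=14, c=-10, d=-9}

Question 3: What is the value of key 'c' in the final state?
Answer: -10

Derivation:
Track key 'c' through all 7 events:
  event 1 (t=7: INC b by 1): c unchanged
  event 2 (t=12: INC b by 13): c unchanged
  event 3 (t=15: DEC c by 15): c (absent) -> -15
  event 4 (t=18: SET c = -10): c -15 -> -10
  event 5 (t=21: SET a = 12): c unchanged
  event 6 (t=31: DEC d by 9): c unchanged
  event 7 (t=39: DEL a): c unchanged
Final: c = -10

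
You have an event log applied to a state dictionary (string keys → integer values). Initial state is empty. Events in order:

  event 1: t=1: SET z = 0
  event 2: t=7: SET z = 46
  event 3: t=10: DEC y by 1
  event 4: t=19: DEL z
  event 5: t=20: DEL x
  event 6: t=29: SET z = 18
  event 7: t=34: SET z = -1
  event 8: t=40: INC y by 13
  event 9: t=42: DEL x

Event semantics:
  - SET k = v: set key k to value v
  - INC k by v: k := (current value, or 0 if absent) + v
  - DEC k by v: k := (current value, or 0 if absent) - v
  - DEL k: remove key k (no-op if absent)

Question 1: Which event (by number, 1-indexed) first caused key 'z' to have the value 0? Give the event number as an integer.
Looking for first event where z becomes 0:
  event 1: z (absent) -> 0  <-- first match

Answer: 1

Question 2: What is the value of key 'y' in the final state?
Answer: 12

Derivation:
Track key 'y' through all 9 events:
  event 1 (t=1: SET z = 0): y unchanged
  event 2 (t=7: SET z = 46): y unchanged
  event 3 (t=10: DEC y by 1): y (absent) -> -1
  event 4 (t=19: DEL z): y unchanged
  event 5 (t=20: DEL x): y unchanged
  event 6 (t=29: SET z = 18): y unchanged
  event 7 (t=34: SET z = -1): y unchanged
  event 8 (t=40: INC y by 13): y -1 -> 12
  event 9 (t=42: DEL x): y unchanged
Final: y = 12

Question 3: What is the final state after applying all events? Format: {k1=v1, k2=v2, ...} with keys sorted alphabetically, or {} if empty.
Answer: {y=12, z=-1}

Derivation:
  after event 1 (t=1: SET z = 0): {z=0}
  after event 2 (t=7: SET z = 46): {z=46}
  after event 3 (t=10: DEC y by 1): {y=-1, z=46}
  after event 4 (t=19: DEL z): {y=-1}
  after event 5 (t=20: DEL x): {y=-1}
  after event 6 (t=29: SET z = 18): {y=-1, z=18}
  after event 7 (t=34: SET z = -1): {y=-1, z=-1}
  after event 8 (t=40: INC y by 13): {y=12, z=-1}
  after event 9 (t=42: DEL x): {y=12, z=-1}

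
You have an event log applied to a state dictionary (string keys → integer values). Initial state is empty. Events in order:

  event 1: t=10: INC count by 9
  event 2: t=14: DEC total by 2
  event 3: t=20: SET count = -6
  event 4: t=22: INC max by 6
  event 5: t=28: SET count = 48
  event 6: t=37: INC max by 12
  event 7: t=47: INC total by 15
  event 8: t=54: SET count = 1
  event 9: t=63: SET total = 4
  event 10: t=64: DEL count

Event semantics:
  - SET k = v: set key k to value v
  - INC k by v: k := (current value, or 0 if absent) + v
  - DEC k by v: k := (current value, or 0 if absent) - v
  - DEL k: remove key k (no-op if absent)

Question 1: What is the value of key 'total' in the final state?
Track key 'total' through all 10 events:
  event 1 (t=10: INC count by 9): total unchanged
  event 2 (t=14: DEC total by 2): total (absent) -> -2
  event 3 (t=20: SET count = -6): total unchanged
  event 4 (t=22: INC max by 6): total unchanged
  event 5 (t=28: SET count = 48): total unchanged
  event 6 (t=37: INC max by 12): total unchanged
  event 7 (t=47: INC total by 15): total -2 -> 13
  event 8 (t=54: SET count = 1): total unchanged
  event 9 (t=63: SET total = 4): total 13 -> 4
  event 10 (t=64: DEL count): total unchanged
Final: total = 4

Answer: 4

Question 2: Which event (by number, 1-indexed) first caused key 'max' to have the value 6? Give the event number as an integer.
Answer: 4

Derivation:
Looking for first event where max becomes 6:
  event 4: max (absent) -> 6  <-- first match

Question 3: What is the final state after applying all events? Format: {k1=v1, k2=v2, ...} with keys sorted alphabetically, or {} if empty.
Answer: {max=18, total=4}

Derivation:
  after event 1 (t=10: INC count by 9): {count=9}
  after event 2 (t=14: DEC total by 2): {count=9, total=-2}
  after event 3 (t=20: SET count = -6): {count=-6, total=-2}
  after event 4 (t=22: INC max by 6): {count=-6, max=6, total=-2}
  after event 5 (t=28: SET count = 48): {count=48, max=6, total=-2}
  after event 6 (t=37: INC max by 12): {count=48, max=18, total=-2}
  after event 7 (t=47: INC total by 15): {count=48, max=18, total=13}
  after event 8 (t=54: SET count = 1): {count=1, max=18, total=13}
  after event 9 (t=63: SET total = 4): {count=1, max=18, total=4}
  after event 10 (t=64: DEL count): {max=18, total=4}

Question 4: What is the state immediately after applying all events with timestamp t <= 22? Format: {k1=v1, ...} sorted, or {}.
Answer: {count=-6, max=6, total=-2}

Derivation:
Apply events with t <= 22 (4 events):
  after event 1 (t=10: INC count by 9): {count=9}
  after event 2 (t=14: DEC total by 2): {count=9, total=-2}
  after event 3 (t=20: SET count = -6): {count=-6, total=-2}
  after event 4 (t=22: INC max by 6): {count=-6, max=6, total=-2}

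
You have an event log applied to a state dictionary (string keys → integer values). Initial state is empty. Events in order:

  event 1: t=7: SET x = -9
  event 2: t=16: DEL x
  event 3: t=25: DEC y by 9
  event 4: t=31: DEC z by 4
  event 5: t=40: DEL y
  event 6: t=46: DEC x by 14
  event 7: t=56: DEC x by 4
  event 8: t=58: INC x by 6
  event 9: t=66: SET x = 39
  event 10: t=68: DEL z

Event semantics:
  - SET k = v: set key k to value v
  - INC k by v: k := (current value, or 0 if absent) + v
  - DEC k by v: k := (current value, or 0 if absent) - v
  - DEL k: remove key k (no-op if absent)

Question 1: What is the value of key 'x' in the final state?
Track key 'x' through all 10 events:
  event 1 (t=7: SET x = -9): x (absent) -> -9
  event 2 (t=16: DEL x): x -9 -> (absent)
  event 3 (t=25: DEC y by 9): x unchanged
  event 4 (t=31: DEC z by 4): x unchanged
  event 5 (t=40: DEL y): x unchanged
  event 6 (t=46: DEC x by 14): x (absent) -> -14
  event 7 (t=56: DEC x by 4): x -14 -> -18
  event 8 (t=58: INC x by 6): x -18 -> -12
  event 9 (t=66: SET x = 39): x -12 -> 39
  event 10 (t=68: DEL z): x unchanged
Final: x = 39

Answer: 39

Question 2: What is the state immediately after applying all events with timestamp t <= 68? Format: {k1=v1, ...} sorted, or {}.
Answer: {x=39}

Derivation:
Apply events with t <= 68 (10 events):
  after event 1 (t=7: SET x = -9): {x=-9}
  after event 2 (t=16: DEL x): {}
  after event 3 (t=25: DEC y by 9): {y=-9}
  after event 4 (t=31: DEC z by 4): {y=-9, z=-4}
  after event 5 (t=40: DEL y): {z=-4}
  after event 6 (t=46: DEC x by 14): {x=-14, z=-4}
  after event 7 (t=56: DEC x by 4): {x=-18, z=-4}
  after event 8 (t=58: INC x by 6): {x=-12, z=-4}
  after event 9 (t=66: SET x = 39): {x=39, z=-4}
  after event 10 (t=68: DEL z): {x=39}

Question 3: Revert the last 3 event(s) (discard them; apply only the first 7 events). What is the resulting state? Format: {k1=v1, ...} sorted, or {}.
Keep first 7 events (discard last 3):
  after event 1 (t=7: SET x = -9): {x=-9}
  after event 2 (t=16: DEL x): {}
  after event 3 (t=25: DEC y by 9): {y=-9}
  after event 4 (t=31: DEC z by 4): {y=-9, z=-4}
  after event 5 (t=40: DEL y): {z=-4}
  after event 6 (t=46: DEC x by 14): {x=-14, z=-4}
  after event 7 (t=56: DEC x by 4): {x=-18, z=-4}

Answer: {x=-18, z=-4}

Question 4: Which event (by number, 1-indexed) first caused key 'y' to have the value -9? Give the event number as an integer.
Answer: 3

Derivation:
Looking for first event where y becomes -9:
  event 3: y (absent) -> -9  <-- first match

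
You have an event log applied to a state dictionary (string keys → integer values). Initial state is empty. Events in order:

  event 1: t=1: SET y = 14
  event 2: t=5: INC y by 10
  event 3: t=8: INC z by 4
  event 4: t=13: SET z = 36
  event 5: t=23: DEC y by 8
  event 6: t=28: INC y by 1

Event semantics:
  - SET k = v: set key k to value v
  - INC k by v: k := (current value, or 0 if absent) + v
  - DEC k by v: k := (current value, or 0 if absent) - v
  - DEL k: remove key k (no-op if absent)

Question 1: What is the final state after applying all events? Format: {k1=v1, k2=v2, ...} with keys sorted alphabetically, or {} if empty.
  after event 1 (t=1: SET y = 14): {y=14}
  after event 2 (t=5: INC y by 10): {y=24}
  after event 3 (t=8: INC z by 4): {y=24, z=4}
  after event 4 (t=13: SET z = 36): {y=24, z=36}
  after event 5 (t=23: DEC y by 8): {y=16, z=36}
  after event 6 (t=28: INC y by 1): {y=17, z=36}

Answer: {y=17, z=36}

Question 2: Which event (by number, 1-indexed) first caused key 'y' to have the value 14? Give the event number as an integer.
Looking for first event where y becomes 14:
  event 1: y (absent) -> 14  <-- first match

Answer: 1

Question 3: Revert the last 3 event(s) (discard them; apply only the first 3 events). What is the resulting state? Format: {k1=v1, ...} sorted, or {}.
Keep first 3 events (discard last 3):
  after event 1 (t=1: SET y = 14): {y=14}
  after event 2 (t=5: INC y by 10): {y=24}
  after event 3 (t=8: INC z by 4): {y=24, z=4}

Answer: {y=24, z=4}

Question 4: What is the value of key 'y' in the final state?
Track key 'y' through all 6 events:
  event 1 (t=1: SET y = 14): y (absent) -> 14
  event 2 (t=5: INC y by 10): y 14 -> 24
  event 3 (t=8: INC z by 4): y unchanged
  event 4 (t=13: SET z = 36): y unchanged
  event 5 (t=23: DEC y by 8): y 24 -> 16
  event 6 (t=28: INC y by 1): y 16 -> 17
Final: y = 17

Answer: 17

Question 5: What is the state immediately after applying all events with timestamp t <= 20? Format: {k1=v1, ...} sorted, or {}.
Answer: {y=24, z=36}

Derivation:
Apply events with t <= 20 (4 events):
  after event 1 (t=1: SET y = 14): {y=14}
  after event 2 (t=5: INC y by 10): {y=24}
  after event 3 (t=8: INC z by 4): {y=24, z=4}
  after event 4 (t=13: SET z = 36): {y=24, z=36}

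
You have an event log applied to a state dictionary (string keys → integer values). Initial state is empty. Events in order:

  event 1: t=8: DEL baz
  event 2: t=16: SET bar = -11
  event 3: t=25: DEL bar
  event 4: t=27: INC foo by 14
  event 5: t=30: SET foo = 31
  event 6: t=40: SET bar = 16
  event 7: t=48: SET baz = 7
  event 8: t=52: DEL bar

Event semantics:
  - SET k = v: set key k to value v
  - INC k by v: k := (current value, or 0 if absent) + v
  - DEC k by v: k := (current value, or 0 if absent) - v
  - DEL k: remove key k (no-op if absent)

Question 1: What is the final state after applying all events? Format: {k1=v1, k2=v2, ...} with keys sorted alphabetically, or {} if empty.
Answer: {baz=7, foo=31}

Derivation:
  after event 1 (t=8: DEL baz): {}
  after event 2 (t=16: SET bar = -11): {bar=-11}
  after event 3 (t=25: DEL bar): {}
  after event 4 (t=27: INC foo by 14): {foo=14}
  after event 5 (t=30: SET foo = 31): {foo=31}
  after event 6 (t=40: SET bar = 16): {bar=16, foo=31}
  after event 7 (t=48: SET baz = 7): {bar=16, baz=7, foo=31}
  after event 8 (t=52: DEL bar): {baz=7, foo=31}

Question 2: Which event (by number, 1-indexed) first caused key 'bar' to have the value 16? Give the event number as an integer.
Answer: 6

Derivation:
Looking for first event where bar becomes 16:
  event 2: bar = -11
  event 3: bar = (absent)
  event 6: bar (absent) -> 16  <-- first match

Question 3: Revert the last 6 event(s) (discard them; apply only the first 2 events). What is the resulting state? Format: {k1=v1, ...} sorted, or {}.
Answer: {bar=-11}

Derivation:
Keep first 2 events (discard last 6):
  after event 1 (t=8: DEL baz): {}
  after event 2 (t=16: SET bar = -11): {bar=-11}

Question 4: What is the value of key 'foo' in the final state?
Track key 'foo' through all 8 events:
  event 1 (t=8: DEL baz): foo unchanged
  event 2 (t=16: SET bar = -11): foo unchanged
  event 3 (t=25: DEL bar): foo unchanged
  event 4 (t=27: INC foo by 14): foo (absent) -> 14
  event 5 (t=30: SET foo = 31): foo 14 -> 31
  event 6 (t=40: SET bar = 16): foo unchanged
  event 7 (t=48: SET baz = 7): foo unchanged
  event 8 (t=52: DEL bar): foo unchanged
Final: foo = 31

Answer: 31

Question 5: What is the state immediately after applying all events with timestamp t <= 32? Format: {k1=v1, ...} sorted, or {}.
Answer: {foo=31}

Derivation:
Apply events with t <= 32 (5 events):
  after event 1 (t=8: DEL baz): {}
  after event 2 (t=16: SET bar = -11): {bar=-11}
  after event 3 (t=25: DEL bar): {}
  after event 4 (t=27: INC foo by 14): {foo=14}
  after event 5 (t=30: SET foo = 31): {foo=31}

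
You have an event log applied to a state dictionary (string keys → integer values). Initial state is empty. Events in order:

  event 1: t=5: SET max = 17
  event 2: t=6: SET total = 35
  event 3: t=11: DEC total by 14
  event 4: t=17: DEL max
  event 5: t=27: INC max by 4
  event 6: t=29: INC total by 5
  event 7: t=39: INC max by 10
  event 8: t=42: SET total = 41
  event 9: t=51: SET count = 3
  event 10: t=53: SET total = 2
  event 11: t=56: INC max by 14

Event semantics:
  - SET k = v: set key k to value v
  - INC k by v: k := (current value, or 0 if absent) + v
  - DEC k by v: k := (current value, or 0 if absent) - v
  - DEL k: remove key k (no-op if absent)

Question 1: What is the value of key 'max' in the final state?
Track key 'max' through all 11 events:
  event 1 (t=5: SET max = 17): max (absent) -> 17
  event 2 (t=6: SET total = 35): max unchanged
  event 3 (t=11: DEC total by 14): max unchanged
  event 4 (t=17: DEL max): max 17 -> (absent)
  event 5 (t=27: INC max by 4): max (absent) -> 4
  event 6 (t=29: INC total by 5): max unchanged
  event 7 (t=39: INC max by 10): max 4 -> 14
  event 8 (t=42: SET total = 41): max unchanged
  event 9 (t=51: SET count = 3): max unchanged
  event 10 (t=53: SET total = 2): max unchanged
  event 11 (t=56: INC max by 14): max 14 -> 28
Final: max = 28

Answer: 28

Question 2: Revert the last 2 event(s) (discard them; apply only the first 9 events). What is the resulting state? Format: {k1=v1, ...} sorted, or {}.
Keep first 9 events (discard last 2):
  after event 1 (t=5: SET max = 17): {max=17}
  after event 2 (t=6: SET total = 35): {max=17, total=35}
  after event 3 (t=11: DEC total by 14): {max=17, total=21}
  after event 4 (t=17: DEL max): {total=21}
  after event 5 (t=27: INC max by 4): {max=4, total=21}
  after event 6 (t=29: INC total by 5): {max=4, total=26}
  after event 7 (t=39: INC max by 10): {max=14, total=26}
  after event 8 (t=42: SET total = 41): {max=14, total=41}
  after event 9 (t=51: SET count = 3): {count=3, max=14, total=41}

Answer: {count=3, max=14, total=41}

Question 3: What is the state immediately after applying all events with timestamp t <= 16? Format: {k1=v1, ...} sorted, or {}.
Apply events with t <= 16 (3 events):
  after event 1 (t=5: SET max = 17): {max=17}
  after event 2 (t=6: SET total = 35): {max=17, total=35}
  after event 3 (t=11: DEC total by 14): {max=17, total=21}

Answer: {max=17, total=21}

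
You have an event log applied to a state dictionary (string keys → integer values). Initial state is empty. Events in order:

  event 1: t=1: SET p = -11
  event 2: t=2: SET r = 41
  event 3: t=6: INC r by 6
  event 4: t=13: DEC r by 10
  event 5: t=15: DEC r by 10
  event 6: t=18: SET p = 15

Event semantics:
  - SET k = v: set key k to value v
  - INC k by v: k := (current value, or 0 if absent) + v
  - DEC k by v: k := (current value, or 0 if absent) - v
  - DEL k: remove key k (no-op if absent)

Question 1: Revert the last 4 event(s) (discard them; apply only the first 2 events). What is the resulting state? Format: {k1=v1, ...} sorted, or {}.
Answer: {p=-11, r=41}

Derivation:
Keep first 2 events (discard last 4):
  after event 1 (t=1: SET p = -11): {p=-11}
  after event 2 (t=2: SET r = 41): {p=-11, r=41}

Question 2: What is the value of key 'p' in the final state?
Answer: 15

Derivation:
Track key 'p' through all 6 events:
  event 1 (t=1: SET p = -11): p (absent) -> -11
  event 2 (t=2: SET r = 41): p unchanged
  event 3 (t=6: INC r by 6): p unchanged
  event 4 (t=13: DEC r by 10): p unchanged
  event 5 (t=15: DEC r by 10): p unchanged
  event 6 (t=18: SET p = 15): p -11 -> 15
Final: p = 15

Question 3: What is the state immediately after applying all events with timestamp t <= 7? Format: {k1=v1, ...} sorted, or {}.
Apply events with t <= 7 (3 events):
  after event 1 (t=1: SET p = -11): {p=-11}
  after event 2 (t=2: SET r = 41): {p=-11, r=41}
  after event 3 (t=6: INC r by 6): {p=-11, r=47}

Answer: {p=-11, r=47}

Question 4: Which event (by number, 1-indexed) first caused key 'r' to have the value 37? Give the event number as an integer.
Looking for first event where r becomes 37:
  event 2: r = 41
  event 3: r = 47
  event 4: r 47 -> 37  <-- first match

Answer: 4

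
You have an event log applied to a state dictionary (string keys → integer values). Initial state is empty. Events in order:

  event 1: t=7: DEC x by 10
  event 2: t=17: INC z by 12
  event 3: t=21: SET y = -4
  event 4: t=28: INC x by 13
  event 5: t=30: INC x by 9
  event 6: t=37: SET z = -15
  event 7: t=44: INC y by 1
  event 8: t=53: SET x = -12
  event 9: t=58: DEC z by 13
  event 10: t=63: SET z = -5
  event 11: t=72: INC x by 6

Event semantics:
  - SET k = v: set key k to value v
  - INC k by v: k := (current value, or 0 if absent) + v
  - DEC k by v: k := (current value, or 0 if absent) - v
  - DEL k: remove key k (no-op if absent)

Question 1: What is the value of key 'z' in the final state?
Track key 'z' through all 11 events:
  event 1 (t=7: DEC x by 10): z unchanged
  event 2 (t=17: INC z by 12): z (absent) -> 12
  event 3 (t=21: SET y = -4): z unchanged
  event 4 (t=28: INC x by 13): z unchanged
  event 5 (t=30: INC x by 9): z unchanged
  event 6 (t=37: SET z = -15): z 12 -> -15
  event 7 (t=44: INC y by 1): z unchanged
  event 8 (t=53: SET x = -12): z unchanged
  event 9 (t=58: DEC z by 13): z -15 -> -28
  event 10 (t=63: SET z = -5): z -28 -> -5
  event 11 (t=72: INC x by 6): z unchanged
Final: z = -5

Answer: -5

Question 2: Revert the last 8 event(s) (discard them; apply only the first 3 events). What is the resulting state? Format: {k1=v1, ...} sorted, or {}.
Answer: {x=-10, y=-4, z=12}

Derivation:
Keep first 3 events (discard last 8):
  after event 1 (t=7: DEC x by 10): {x=-10}
  after event 2 (t=17: INC z by 12): {x=-10, z=12}
  after event 3 (t=21: SET y = -4): {x=-10, y=-4, z=12}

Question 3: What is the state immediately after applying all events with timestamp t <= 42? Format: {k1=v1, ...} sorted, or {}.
Answer: {x=12, y=-4, z=-15}

Derivation:
Apply events with t <= 42 (6 events):
  after event 1 (t=7: DEC x by 10): {x=-10}
  after event 2 (t=17: INC z by 12): {x=-10, z=12}
  after event 3 (t=21: SET y = -4): {x=-10, y=-4, z=12}
  after event 4 (t=28: INC x by 13): {x=3, y=-4, z=12}
  after event 5 (t=30: INC x by 9): {x=12, y=-4, z=12}
  after event 6 (t=37: SET z = -15): {x=12, y=-4, z=-15}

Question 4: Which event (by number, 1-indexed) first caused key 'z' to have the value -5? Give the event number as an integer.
Answer: 10

Derivation:
Looking for first event where z becomes -5:
  event 2: z = 12
  event 3: z = 12
  event 4: z = 12
  event 5: z = 12
  event 6: z = -15
  event 7: z = -15
  event 8: z = -15
  event 9: z = -28
  event 10: z -28 -> -5  <-- first match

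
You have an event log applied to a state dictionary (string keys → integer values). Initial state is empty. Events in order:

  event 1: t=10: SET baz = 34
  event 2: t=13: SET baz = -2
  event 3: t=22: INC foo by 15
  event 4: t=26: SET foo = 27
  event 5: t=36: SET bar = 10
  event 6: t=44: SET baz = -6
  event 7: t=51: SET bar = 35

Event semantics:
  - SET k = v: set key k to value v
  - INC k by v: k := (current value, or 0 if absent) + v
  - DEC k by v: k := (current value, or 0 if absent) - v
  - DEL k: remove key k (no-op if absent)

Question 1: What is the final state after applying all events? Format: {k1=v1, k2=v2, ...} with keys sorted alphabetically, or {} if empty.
  after event 1 (t=10: SET baz = 34): {baz=34}
  after event 2 (t=13: SET baz = -2): {baz=-2}
  after event 3 (t=22: INC foo by 15): {baz=-2, foo=15}
  after event 4 (t=26: SET foo = 27): {baz=-2, foo=27}
  after event 5 (t=36: SET bar = 10): {bar=10, baz=-2, foo=27}
  after event 6 (t=44: SET baz = -6): {bar=10, baz=-6, foo=27}
  after event 7 (t=51: SET bar = 35): {bar=35, baz=-6, foo=27}

Answer: {bar=35, baz=-6, foo=27}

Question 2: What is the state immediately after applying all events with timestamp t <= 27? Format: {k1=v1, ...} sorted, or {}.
Apply events with t <= 27 (4 events):
  after event 1 (t=10: SET baz = 34): {baz=34}
  after event 2 (t=13: SET baz = -2): {baz=-2}
  after event 3 (t=22: INC foo by 15): {baz=-2, foo=15}
  after event 4 (t=26: SET foo = 27): {baz=-2, foo=27}

Answer: {baz=-2, foo=27}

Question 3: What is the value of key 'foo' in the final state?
Track key 'foo' through all 7 events:
  event 1 (t=10: SET baz = 34): foo unchanged
  event 2 (t=13: SET baz = -2): foo unchanged
  event 3 (t=22: INC foo by 15): foo (absent) -> 15
  event 4 (t=26: SET foo = 27): foo 15 -> 27
  event 5 (t=36: SET bar = 10): foo unchanged
  event 6 (t=44: SET baz = -6): foo unchanged
  event 7 (t=51: SET bar = 35): foo unchanged
Final: foo = 27

Answer: 27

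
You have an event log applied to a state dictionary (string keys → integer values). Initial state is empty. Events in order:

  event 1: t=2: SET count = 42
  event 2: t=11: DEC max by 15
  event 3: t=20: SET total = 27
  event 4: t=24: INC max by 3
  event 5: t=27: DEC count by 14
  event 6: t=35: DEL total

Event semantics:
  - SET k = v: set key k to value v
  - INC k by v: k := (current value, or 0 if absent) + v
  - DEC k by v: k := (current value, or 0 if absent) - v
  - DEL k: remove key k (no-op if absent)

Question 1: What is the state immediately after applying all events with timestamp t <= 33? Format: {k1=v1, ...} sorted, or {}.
Apply events with t <= 33 (5 events):
  after event 1 (t=2: SET count = 42): {count=42}
  after event 2 (t=11: DEC max by 15): {count=42, max=-15}
  after event 3 (t=20: SET total = 27): {count=42, max=-15, total=27}
  after event 4 (t=24: INC max by 3): {count=42, max=-12, total=27}
  after event 5 (t=27: DEC count by 14): {count=28, max=-12, total=27}

Answer: {count=28, max=-12, total=27}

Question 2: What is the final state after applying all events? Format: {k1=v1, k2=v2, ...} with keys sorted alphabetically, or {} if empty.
  after event 1 (t=2: SET count = 42): {count=42}
  after event 2 (t=11: DEC max by 15): {count=42, max=-15}
  after event 3 (t=20: SET total = 27): {count=42, max=-15, total=27}
  after event 4 (t=24: INC max by 3): {count=42, max=-12, total=27}
  after event 5 (t=27: DEC count by 14): {count=28, max=-12, total=27}
  after event 6 (t=35: DEL total): {count=28, max=-12}

Answer: {count=28, max=-12}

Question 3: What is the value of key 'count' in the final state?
Track key 'count' through all 6 events:
  event 1 (t=2: SET count = 42): count (absent) -> 42
  event 2 (t=11: DEC max by 15): count unchanged
  event 3 (t=20: SET total = 27): count unchanged
  event 4 (t=24: INC max by 3): count unchanged
  event 5 (t=27: DEC count by 14): count 42 -> 28
  event 6 (t=35: DEL total): count unchanged
Final: count = 28

Answer: 28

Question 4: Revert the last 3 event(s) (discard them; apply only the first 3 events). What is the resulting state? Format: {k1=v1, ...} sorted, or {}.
Answer: {count=42, max=-15, total=27}

Derivation:
Keep first 3 events (discard last 3):
  after event 1 (t=2: SET count = 42): {count=42}
  after event 2 (t=11: DEC max by 15): {count=42, max=-15}
  after event 3 (t=20: SET total = 27): {count=42, max=-15, total=27}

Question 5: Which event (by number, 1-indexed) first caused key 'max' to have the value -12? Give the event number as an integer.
Answer: 4

Derivation:
Looking for first event where max becomes -12:
  event 2: max = -15
  event 3: max = -15
  event 4: max -15 -> -12  <-- first match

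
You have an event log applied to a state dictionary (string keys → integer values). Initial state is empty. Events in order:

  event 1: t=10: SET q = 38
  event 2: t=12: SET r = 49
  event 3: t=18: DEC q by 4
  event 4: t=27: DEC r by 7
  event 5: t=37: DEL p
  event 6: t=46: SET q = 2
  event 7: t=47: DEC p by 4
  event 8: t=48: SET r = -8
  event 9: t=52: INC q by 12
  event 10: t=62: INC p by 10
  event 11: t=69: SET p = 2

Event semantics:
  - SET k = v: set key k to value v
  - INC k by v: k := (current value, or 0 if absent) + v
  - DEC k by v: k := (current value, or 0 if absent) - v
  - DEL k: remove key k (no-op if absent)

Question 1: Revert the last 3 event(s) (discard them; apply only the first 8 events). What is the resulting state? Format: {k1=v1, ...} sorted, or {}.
Keep first 8 events (discard last 3):
  after event 1 (t=10: SET q = 38): {q=38}
  after event 2 (t=12: SET r = 49): {q=38, r=49}
  after event 3 (t=18: DEC q by 4): {q=34, r=49}
  after event 4 (t=27: DEC r by 7): {q=34, r=42}
  after event 5 (t=37: DEL p): {q=34, r=42}
  after event 6 (t=46: SET q = 2): {q=2, r=42}
  after event 7 (t=47: DEC p by 4): {p=-4, q=2, r=42}
  after event 8 (t=48: SET r = -8): {p=-4, q=2, r=-8}

Answer: {p=-4, q=2, r=-8}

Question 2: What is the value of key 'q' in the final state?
Answer: 14

Derivation:
Track key 'q' through all 11 events:
  event 1 (t=10: SET q = 38): q (absent) -> 38
  event 2 (t=12: SET r = 49): q unchanged
  event 3 (t=18: DEC q by 4): q 38 -> 34
  event 4 (t=27: DEC r by 7): q unchanged
  event 5 (t=37: DEL p): q unchanged
  event 6 (t=46: SET q = 2): q 34 -> 2
  event 7 (t=47: DEC p by 4): q unchanged
  event 8 (t=48: SET r = -8): q unchanged
  event 9 (t=52: INC q by 12): q 2 -> 14
  event 10 (t=62: INC p by 10): q unchanged
  event 11 (t=69: SET p = 2): q unchanged
Final: q = 14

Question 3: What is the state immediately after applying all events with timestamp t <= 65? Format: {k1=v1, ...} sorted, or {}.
Answer: {p=6, q=14, r=-8}

Derivation:
Apply events with t <= 65 (10 events):
  after event 1 (t=10: SET q = 38): {q=38}
  after event 2 (t=12: SET r = 49): {q=38, r=49}
  after event 3 (t=18: DEC q by 4): {q=34, r=49}
  after event 4 (t=27: DEC r by 7): {q=34, r=42}
  after event 5 (t=37: DEL p): {q=34, r=42}
  after event 6 (t=46: SET q = 2): {q=2, r=42}
  after event 7 (t=47: DEC p by 4): {p=-4, q=2, r=42}
  after event 8 (t=48: SET r = -8): {p=-4, q=2, r=-8}
  after event 9 (t=52: INC q by 12): {p=-4, q=14, r=-8}
  after event 10 (t=62: INC p by 10): {p=6, q=14, r=-8}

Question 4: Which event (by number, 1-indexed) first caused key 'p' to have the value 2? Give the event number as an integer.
Looking for first event where p becomes 2:
  event 7: p = -4
  event 8: p = -4
  event 9: p = -4
  event 10: p = 6
  event 11: p 6 -> 2  <-- first match

Answer: 11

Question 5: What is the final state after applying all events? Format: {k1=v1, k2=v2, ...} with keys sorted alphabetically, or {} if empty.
Answer: {p=2, q=14, r=-8}

Derivation:
  after event 1 (t=10: SET q = 38): {q=38}
  after event 2 (t=12: SET r = 49): {q=38, r=49}
  after event 3 (t=18: DEC q by 4): {q=34, r=49}
  after event 4 (t=27: DEC r by 7): {q=34, r=42}
  after event 5 (t=37: DEL p): {q=34, r=42}
  after event 6 (t=46: SET q = 2): {q=2, r=42}
  after event 7 (t=47: DEC p by 4): {p=-4, q=2, r=42}
  after event 8 (t=48: SET r = -8): {p=-4, q=2, r=-8}
  after event 9 (t=52: INC q by 12): {p=-4, q=14, r=-8}
  after event 10 (t=62: INC p by 10): {p=6, q=14, r=-8}
  after event 11 (t=69: SET p = 2): {p=2, q=14, r=-8}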